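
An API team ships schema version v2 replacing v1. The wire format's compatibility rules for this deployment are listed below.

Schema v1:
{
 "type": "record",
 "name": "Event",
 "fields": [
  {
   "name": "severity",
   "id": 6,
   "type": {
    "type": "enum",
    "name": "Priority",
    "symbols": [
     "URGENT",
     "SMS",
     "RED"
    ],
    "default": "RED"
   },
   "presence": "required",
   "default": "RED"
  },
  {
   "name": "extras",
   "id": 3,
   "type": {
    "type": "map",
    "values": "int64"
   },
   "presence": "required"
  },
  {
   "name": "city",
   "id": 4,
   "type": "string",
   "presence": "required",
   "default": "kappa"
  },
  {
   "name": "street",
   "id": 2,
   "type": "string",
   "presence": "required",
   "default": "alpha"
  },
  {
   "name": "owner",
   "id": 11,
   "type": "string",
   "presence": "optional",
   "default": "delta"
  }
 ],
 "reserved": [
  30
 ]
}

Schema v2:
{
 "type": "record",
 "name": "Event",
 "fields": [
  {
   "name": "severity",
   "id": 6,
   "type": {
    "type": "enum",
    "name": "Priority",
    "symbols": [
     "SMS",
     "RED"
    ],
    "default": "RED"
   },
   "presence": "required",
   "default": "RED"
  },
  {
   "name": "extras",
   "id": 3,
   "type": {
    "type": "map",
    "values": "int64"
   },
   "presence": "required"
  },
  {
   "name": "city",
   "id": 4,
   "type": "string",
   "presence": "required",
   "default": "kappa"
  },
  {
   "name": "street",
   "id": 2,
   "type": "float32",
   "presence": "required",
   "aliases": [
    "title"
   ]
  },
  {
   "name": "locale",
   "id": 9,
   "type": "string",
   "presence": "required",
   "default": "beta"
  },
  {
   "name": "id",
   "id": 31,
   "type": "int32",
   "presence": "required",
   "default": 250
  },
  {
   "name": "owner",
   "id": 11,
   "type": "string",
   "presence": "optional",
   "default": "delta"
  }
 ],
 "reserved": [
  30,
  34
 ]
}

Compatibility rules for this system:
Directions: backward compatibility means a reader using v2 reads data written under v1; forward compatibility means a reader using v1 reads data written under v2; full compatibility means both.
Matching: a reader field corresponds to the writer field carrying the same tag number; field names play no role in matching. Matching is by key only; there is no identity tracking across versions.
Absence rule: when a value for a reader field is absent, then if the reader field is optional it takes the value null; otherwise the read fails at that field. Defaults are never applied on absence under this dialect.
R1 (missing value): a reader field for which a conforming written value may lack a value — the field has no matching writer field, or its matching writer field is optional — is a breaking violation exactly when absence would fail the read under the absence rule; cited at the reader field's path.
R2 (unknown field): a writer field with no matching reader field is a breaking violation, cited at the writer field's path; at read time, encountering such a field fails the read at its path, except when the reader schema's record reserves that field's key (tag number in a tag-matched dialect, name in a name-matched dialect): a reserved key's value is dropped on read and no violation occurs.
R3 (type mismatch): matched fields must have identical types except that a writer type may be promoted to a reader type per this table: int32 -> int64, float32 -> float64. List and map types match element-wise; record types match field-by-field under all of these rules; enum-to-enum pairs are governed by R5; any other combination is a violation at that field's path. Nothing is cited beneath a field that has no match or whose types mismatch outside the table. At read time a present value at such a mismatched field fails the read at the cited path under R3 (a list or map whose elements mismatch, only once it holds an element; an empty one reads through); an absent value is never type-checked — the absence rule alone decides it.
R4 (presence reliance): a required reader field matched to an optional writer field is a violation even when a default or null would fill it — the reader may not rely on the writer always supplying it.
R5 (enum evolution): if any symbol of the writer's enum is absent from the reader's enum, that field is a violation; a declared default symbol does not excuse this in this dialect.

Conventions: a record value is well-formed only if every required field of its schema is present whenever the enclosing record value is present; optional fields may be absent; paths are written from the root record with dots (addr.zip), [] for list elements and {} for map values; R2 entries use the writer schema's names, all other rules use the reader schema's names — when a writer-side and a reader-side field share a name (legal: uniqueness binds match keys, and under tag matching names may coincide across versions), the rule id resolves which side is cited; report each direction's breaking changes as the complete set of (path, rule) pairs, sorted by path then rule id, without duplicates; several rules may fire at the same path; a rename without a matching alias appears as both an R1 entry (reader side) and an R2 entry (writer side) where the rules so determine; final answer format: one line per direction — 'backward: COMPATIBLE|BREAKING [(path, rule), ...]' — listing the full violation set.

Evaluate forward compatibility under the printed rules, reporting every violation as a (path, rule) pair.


forward: BREAKING [(id, R2), (locale, R2), (street, R3)]

the writer's type comes first in each Event pair
checking forward for Event: reader v1 against writer v2:
  severity <- severity (Priority -> Priority, writer required)
  extras <- extras (map<string, int64> -> map<string, int64>, writer required)
  city <- city (string -> string, writer required)
  street <- street (float32 -> string, writer required)
  owner <- owner (string -> string, writer optional)
  leftover writer field: locale
  leftover writer field: id
  breaking: (id, R2)
  breaking: (locale, R2)
  breaking: (street, R3)
  => forward: BREAKING (3)
checking off the Event differences that do not matter here:
  enum Priority (field severity in record Event): symbol URGENT removed -> matters only for Event's backward compatibility — outside the asked direction


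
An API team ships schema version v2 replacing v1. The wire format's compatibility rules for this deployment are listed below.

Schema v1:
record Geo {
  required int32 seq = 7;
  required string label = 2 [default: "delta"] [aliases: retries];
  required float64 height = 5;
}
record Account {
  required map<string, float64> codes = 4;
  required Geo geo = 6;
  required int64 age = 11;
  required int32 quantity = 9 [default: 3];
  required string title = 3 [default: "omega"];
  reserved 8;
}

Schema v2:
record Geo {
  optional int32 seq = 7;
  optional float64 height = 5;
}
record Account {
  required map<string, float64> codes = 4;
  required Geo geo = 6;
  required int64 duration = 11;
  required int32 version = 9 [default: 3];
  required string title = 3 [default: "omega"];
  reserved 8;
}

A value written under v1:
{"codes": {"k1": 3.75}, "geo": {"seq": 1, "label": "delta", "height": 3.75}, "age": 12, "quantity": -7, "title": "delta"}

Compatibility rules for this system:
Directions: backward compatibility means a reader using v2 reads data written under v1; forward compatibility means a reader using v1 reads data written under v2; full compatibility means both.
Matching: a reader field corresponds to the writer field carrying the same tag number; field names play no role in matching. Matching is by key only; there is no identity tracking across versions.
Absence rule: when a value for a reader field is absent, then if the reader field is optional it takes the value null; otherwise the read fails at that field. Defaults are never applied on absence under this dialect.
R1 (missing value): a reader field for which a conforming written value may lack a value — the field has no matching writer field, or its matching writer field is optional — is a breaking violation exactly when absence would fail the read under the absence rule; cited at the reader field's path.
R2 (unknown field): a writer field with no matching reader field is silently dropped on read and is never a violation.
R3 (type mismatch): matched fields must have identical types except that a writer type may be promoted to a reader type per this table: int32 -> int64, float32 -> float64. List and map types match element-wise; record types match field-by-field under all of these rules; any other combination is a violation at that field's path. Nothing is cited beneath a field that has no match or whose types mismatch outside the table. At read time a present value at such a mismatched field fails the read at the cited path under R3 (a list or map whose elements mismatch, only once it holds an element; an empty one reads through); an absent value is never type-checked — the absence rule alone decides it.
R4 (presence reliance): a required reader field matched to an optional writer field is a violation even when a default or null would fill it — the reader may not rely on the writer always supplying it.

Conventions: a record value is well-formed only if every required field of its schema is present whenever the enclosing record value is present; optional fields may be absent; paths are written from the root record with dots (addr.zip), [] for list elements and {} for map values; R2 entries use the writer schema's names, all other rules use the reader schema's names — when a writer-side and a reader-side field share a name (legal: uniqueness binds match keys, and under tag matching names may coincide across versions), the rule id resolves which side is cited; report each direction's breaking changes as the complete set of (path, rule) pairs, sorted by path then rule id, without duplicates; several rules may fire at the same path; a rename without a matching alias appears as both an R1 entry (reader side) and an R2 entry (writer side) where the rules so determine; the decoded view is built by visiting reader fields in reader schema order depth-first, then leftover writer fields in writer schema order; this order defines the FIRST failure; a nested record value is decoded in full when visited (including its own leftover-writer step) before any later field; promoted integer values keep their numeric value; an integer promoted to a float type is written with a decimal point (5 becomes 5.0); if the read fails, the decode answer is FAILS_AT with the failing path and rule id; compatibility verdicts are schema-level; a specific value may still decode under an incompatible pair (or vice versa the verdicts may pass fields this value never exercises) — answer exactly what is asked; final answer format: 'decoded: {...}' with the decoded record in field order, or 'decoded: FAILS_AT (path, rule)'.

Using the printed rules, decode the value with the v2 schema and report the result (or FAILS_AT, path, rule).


each type pair in Account: writer, then reader
decode (reader v2):
  codes := {"k1": 3.75}
  geo.seq := 1
  geo.height := 3.75
  writer geo.label: unknown -> dropped
  duration := 12 (from writer age)
  version := -7 (from writer quantity)
  title := "delta"
  => decoded: {"codes": {"k1": 3.75}, "geo": {"seq": 1, "height": 3.75}, "duration": 12, "version": -7, "title": "delta"}
the rest of the Account diff is inert for this question:
  field seq in record Geo: required changed to optional -> affects the rule determinations only; this particular Account value decodes identically
  field height in record Geo: required changed to optional -> affects the rule determinations only; this particular Account value decodes identically

decoded: {"codes": {"k1": 3.75}, "geo": {"seq": 1, "height": 3.75}, "duration": 12, "version": -7, "title": "delta"}


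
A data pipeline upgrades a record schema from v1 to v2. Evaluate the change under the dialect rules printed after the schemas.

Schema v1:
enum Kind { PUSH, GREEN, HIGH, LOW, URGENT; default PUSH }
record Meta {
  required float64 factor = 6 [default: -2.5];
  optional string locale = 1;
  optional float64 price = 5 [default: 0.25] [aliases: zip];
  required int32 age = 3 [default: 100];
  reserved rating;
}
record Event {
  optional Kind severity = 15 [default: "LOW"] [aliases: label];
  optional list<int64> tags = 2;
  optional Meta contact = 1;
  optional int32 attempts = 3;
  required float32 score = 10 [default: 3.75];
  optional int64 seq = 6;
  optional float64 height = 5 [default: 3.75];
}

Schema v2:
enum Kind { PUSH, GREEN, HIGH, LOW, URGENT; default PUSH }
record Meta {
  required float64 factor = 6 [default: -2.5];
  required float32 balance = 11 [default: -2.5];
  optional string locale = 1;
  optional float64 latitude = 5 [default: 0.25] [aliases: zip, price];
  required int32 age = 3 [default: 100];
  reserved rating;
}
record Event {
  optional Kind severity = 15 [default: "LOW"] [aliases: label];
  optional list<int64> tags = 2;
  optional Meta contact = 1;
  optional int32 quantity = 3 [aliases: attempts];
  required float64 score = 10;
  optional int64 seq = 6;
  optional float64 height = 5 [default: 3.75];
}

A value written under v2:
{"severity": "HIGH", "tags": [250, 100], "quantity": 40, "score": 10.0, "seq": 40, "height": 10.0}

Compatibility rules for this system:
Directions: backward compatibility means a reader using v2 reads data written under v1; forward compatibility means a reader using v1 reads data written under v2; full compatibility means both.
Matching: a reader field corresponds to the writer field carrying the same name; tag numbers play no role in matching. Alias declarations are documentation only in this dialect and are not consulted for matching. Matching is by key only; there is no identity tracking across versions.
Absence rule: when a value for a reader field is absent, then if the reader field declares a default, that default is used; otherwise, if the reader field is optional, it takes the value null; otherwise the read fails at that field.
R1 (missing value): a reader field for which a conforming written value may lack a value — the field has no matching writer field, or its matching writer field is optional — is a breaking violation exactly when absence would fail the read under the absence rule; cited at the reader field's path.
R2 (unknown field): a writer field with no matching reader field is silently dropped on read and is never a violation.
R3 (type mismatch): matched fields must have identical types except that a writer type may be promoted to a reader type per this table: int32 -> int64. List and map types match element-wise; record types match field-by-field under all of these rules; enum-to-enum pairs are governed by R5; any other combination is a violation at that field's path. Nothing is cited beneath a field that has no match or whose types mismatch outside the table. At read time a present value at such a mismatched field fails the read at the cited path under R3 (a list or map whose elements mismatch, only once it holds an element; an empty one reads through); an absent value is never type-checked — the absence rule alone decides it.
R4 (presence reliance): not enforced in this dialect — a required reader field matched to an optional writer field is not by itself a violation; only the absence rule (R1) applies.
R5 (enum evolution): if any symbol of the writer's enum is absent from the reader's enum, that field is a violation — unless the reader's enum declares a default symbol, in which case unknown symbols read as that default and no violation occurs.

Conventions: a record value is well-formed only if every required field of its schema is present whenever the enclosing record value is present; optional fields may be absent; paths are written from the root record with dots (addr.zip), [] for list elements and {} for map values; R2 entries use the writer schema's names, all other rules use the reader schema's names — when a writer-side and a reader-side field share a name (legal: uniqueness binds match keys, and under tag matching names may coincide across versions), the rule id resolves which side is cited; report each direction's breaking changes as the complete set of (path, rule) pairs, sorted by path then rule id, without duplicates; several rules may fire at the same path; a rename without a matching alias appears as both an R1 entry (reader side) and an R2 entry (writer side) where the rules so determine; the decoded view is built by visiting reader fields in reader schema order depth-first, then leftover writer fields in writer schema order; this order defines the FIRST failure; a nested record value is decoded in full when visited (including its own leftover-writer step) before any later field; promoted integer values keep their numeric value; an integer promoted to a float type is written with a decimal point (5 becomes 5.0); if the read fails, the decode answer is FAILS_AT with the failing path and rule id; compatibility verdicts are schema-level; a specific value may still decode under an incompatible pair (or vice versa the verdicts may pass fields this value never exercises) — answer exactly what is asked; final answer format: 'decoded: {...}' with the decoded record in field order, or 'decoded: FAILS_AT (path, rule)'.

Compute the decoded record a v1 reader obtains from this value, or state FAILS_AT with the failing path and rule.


arrows below run writer -> reader for Event
decode walk for Event under reader schema v1:
  severity := "HIGH"
  tags := [250, 100]
  contact := null (absent, optional -> null)
  attempts := null (absent, optional -> null)
  read fails at score under R3
  => FAILS_AT (score, R3)
ruling out the remaining Event differences:
  renamed field attempts to quantity in record Event (alias attempts declared on the renamed field) -> fires no rule on Event under this dialect and leaves the result unchanged
  added field balance to record Meta: required float32, tag 11, default -2.5 (in v2 it sits immediately before locale) -> fires no rule on Event under this dialect and leaves the result unchanged
  renamed field price to latitude in record Meta (alias price declared on the renamed field) -> fires no rule on Event under this dialect and leaves the result unchanged

decoded: FAILS_AT (score, R3)


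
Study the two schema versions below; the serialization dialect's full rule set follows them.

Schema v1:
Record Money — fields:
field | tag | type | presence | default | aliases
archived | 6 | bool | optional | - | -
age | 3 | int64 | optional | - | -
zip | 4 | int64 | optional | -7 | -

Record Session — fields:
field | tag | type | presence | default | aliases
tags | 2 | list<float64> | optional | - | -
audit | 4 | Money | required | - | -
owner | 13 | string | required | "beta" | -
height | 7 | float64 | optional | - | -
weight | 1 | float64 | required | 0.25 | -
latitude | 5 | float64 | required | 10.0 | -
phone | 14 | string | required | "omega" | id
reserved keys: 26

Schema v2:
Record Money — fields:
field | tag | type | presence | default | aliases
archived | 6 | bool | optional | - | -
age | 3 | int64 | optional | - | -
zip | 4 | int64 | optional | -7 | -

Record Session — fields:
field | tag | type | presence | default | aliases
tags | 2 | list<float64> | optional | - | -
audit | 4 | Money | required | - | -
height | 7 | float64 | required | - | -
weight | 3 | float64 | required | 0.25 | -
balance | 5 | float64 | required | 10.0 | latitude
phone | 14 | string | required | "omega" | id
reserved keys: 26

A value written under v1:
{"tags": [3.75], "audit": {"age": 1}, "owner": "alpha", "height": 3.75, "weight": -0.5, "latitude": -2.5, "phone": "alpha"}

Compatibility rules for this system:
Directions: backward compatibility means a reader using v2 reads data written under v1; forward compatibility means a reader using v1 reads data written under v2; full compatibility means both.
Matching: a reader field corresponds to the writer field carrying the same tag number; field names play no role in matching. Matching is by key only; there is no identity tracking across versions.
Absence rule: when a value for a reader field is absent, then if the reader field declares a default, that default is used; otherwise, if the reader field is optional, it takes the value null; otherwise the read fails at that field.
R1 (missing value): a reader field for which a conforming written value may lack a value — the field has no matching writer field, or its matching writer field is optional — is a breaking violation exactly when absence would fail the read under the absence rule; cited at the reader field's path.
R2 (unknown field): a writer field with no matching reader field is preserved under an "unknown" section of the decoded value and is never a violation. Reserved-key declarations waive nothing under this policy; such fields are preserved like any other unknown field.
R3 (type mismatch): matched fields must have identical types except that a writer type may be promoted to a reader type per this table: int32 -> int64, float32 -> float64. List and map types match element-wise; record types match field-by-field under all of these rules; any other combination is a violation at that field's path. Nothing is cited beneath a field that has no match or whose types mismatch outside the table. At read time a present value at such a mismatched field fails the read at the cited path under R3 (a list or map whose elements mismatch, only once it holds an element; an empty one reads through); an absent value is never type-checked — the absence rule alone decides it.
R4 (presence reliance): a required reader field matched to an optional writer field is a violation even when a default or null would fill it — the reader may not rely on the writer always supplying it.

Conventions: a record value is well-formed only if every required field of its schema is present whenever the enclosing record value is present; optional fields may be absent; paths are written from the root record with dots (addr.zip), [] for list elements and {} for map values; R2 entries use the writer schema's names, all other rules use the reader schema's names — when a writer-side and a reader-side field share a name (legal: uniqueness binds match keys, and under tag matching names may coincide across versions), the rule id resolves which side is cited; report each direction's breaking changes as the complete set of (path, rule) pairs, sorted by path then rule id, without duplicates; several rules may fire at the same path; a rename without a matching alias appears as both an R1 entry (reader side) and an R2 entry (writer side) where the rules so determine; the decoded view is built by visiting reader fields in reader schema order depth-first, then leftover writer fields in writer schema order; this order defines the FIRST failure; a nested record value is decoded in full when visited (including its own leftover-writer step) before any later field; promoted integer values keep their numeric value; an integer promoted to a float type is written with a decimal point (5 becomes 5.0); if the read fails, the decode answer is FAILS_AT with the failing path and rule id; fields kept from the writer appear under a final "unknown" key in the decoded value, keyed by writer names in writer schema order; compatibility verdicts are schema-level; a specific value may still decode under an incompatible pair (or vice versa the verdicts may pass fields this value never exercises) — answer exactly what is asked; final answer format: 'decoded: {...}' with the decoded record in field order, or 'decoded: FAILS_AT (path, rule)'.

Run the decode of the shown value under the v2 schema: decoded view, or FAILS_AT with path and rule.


arrows below run writer -> reader for Session
migrating the Session value to v2:
  tags := [3.75]
  audit.archived := null (missing; optional => null)
  audit.age := 1
  audit.zip := -7 (missing; default applied)
  height := 3.75
  weight := 0.25 (missing; default applied)
  balance := -2.5 (from writer latitude)
  phone := "alpha"
  writer owner: kept under "unknown"
  writer weight: kept under "unknown"
  => decoded: {"tags": [3.75], "audit": {"archived": null, "age": 1, "zip": -7}, "height": 3.75, "weight": 0.25, "balance": -2.5, "phone": "alpha", "unknown": {"owner": "alpha", "weight": -0.5}}
the other Session changes do not affect what is asked:
  field height in record Session: optional changed to required -> changes Session's schema-level verdicts only — the decode of this value is the same

decoded: {"tags": [3.75], "audit": {"archived": null, "age": 1, "zip": -7}, "height": 3.75, "weight": 0.25, "balance": -2.5, "phone": "alpha", "unknown": {"owner": "alpha", "weight": -0.5}}


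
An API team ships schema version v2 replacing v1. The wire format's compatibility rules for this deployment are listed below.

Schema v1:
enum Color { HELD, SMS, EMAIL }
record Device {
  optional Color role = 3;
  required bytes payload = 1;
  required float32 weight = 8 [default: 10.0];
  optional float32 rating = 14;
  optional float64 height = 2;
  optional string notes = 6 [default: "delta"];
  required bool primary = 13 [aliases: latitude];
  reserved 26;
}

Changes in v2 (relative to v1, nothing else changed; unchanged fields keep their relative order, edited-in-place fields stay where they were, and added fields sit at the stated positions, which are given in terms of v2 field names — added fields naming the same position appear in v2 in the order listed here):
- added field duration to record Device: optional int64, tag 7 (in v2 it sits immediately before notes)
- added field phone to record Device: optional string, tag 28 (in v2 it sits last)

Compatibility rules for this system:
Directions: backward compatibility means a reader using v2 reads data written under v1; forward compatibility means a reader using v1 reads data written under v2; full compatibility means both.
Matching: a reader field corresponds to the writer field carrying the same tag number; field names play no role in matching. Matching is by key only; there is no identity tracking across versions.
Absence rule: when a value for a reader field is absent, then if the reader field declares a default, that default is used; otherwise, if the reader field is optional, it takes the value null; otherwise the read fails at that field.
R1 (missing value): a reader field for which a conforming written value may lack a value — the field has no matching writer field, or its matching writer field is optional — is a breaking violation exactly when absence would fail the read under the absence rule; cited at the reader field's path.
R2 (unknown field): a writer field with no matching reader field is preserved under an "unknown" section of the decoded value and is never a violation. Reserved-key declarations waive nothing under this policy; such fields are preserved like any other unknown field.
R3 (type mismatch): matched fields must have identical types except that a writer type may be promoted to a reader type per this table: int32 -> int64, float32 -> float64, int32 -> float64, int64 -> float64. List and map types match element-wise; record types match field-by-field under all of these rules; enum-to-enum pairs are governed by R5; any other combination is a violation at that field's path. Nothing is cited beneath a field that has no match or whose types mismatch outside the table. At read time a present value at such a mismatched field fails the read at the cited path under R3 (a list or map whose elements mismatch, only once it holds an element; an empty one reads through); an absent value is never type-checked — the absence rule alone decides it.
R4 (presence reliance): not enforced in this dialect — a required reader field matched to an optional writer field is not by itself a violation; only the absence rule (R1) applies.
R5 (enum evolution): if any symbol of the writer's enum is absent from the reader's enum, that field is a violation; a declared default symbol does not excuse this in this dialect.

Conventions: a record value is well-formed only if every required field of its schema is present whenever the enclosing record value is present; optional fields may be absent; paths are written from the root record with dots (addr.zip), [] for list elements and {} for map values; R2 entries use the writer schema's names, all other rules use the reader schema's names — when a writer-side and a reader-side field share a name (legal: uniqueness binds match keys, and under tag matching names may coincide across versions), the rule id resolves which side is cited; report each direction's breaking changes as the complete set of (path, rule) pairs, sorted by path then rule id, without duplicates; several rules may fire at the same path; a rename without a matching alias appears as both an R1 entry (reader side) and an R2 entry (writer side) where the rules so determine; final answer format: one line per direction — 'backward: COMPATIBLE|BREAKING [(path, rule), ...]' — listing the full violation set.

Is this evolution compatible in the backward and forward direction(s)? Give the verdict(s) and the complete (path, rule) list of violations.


backward: COMPATIBLE []; forward: COMPATIBLE []

the writer's type comes first in each Device pair
backward analysis of Device with v2 as reader and v1 as writer:
  role: Color -> Color, writer optional; from role
  payload: bytes -> bytes, writer required; from payload
  weight: float32 -> float32, writer required; from weight
  rating: float32 -> float32, writer optional; from rating
  height: float64 -> float64, writer optional; from height
  no writer field matches reader duration
  notes: string -> string, writer optional; from notes
  primary: bool -> bool, writer required; from primary
  no writer field matches reader phone
  => no violations; backward on Device: COMPATIBLE
forward analysis of Device with v1 as reader and v2 as writer:
  role: Color -> Color, writer optional; from role
  payload: bytes -> bytes, writer required; from payload
  weight: float32 -> float32, writer required; from weight
  rating: float32 -> float32, writer optional; from rating
  height: float64 -> float64, writer optional; from height
  notes: string -> string, writer optional; from notes
  primary: bool -> bool, writer required; from primary
  duration (writer side), unknown to reader
  phone (writer side), unknown to reader
  => no violations; forward on Device: COMPATIBLE


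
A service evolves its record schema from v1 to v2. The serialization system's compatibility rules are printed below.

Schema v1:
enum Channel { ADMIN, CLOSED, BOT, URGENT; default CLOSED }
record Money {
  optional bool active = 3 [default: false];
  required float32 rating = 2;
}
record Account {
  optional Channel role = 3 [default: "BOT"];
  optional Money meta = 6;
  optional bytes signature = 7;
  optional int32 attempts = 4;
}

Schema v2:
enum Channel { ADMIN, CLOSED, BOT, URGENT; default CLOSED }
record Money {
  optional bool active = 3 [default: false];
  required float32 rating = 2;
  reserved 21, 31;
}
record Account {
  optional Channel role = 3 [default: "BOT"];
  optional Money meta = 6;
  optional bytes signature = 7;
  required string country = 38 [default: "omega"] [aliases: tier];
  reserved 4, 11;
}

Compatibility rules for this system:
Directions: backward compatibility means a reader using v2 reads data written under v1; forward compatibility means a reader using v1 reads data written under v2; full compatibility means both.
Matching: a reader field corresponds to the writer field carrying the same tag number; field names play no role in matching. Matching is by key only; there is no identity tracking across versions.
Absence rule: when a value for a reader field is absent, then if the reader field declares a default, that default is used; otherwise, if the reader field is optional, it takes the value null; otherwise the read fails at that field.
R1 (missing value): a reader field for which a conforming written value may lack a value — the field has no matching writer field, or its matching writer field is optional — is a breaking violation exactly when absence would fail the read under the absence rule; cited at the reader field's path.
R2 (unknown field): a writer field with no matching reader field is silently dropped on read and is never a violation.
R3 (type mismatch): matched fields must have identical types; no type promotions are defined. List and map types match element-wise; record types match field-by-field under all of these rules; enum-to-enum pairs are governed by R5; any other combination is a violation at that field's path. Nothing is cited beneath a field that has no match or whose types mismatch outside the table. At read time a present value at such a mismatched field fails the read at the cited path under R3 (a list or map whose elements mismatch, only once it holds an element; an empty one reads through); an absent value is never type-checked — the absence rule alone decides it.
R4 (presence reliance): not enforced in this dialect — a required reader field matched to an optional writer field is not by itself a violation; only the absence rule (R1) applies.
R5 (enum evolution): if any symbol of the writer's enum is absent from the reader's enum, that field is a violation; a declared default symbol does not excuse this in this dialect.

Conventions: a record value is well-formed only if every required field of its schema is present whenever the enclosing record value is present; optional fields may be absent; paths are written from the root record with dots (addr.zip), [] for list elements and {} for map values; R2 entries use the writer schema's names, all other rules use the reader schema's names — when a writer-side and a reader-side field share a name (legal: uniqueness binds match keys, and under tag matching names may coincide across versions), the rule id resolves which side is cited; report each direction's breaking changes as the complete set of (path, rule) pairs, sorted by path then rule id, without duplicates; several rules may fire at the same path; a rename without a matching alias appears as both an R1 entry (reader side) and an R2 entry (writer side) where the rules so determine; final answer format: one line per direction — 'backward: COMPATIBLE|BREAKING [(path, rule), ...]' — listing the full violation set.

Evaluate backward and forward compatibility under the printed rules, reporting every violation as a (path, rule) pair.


arrows below run writer -> reader for Account
backward pass over Account, reader schema v2, writer schema v1:
  writer optional, Channel -> Channel: reader role maps from writer role
  writer optional, Money -> Money: reader meta maps from writer meta
  writer optional, bytes -> bytes: reader signature maps from writer signature
  country has no writer counterpart
  attempts (writer side), unknown to reader
  writer optional, bool -> bool: reader meta.active maps from writer meta.active
  writer required, float32 -> float32: reader meta.rating maps from writer meta.rating
  nothing fires on Account: backward is COMPATIBLE
forward pass over Account, reader schema v1, writer schema v2:
  writer optional, Channel -> Channel: reader role maps from writer role
  writer optional, Money -> Money: reader meta maps from writer meta
  writer optional, bytes -> bytes: reader signature maps from writer signature
  attempts has no writer counterpart
  country (writer side), unknown to reader
  writer optional, bool -> bool: reader meta.active maps from writer meta.active
  writer required, float32 -> float32: reader meta.rating maps from writer meta.rating
  nothing fires on Account: forward is COMPATIBLE

backward: COMPATIBLE []; forward: COMPATIBLE []


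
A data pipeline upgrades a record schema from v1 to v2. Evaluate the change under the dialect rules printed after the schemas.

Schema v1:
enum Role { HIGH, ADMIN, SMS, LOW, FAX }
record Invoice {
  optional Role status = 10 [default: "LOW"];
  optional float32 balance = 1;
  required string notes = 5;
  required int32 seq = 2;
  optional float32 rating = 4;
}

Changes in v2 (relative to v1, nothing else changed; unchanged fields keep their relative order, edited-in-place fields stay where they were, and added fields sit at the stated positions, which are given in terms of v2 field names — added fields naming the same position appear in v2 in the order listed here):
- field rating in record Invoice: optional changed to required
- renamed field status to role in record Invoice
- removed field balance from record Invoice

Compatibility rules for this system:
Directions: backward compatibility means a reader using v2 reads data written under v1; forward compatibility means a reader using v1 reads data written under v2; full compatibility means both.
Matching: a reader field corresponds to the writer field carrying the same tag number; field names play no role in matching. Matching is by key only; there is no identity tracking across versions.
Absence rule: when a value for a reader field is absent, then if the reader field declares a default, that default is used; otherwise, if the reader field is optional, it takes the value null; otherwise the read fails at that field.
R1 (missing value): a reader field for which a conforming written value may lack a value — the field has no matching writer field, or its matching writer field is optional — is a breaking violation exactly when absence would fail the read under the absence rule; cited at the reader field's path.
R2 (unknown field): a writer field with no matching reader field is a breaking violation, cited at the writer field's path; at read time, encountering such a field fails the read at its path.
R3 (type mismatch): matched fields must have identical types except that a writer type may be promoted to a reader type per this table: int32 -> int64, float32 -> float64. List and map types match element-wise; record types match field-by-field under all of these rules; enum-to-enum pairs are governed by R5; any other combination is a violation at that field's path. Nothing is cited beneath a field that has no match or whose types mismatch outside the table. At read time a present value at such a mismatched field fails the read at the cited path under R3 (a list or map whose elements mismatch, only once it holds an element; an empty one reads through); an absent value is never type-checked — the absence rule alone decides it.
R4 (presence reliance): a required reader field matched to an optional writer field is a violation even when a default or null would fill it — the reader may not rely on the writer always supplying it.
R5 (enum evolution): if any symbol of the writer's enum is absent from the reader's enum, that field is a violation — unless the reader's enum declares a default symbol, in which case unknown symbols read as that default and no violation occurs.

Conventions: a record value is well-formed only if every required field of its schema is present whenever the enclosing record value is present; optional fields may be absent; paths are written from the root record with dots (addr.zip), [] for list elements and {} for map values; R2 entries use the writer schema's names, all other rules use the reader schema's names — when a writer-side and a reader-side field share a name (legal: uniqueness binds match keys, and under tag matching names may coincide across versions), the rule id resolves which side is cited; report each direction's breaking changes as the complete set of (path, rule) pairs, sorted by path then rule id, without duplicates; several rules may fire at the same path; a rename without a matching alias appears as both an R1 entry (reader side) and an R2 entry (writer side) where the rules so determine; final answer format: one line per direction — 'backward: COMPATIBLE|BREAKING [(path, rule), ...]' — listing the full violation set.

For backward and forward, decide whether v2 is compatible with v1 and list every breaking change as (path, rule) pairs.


backward: BREAKING [(balance, R2), (rating, R1), (rating, R4)]; forward: COMPATIBLE []

each type pair in Invoice: writer, then reader
checking backward for Invoice: reader v2 against writer v1:
  role: Role -> Role, writer optional; from status
  notes: string -> string, writer required; from notes
  seq: int32 -> int32, writer required; from seq
  rating: float32 -> float32, writer optional; from rating
  writer balance: unknown to reader
  rule R2 violated at balance
  rule R1 violated at rating
  rule R4 violated at rating
  => backward verdict for Invoice: BREAKING, 3 violation(s)
checking forward for Invoice: reader v1 against writer v2:
  status: Role -> Role, writer optional; from role
  no writer field matches reader balance
  notes: string -> string, writer required; from notes
  seq: int32 -> int32, writer required; from seq
  rating: float32 -> float32, writer required; from rating
  => forward: COMPATIBLE
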